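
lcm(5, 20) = 20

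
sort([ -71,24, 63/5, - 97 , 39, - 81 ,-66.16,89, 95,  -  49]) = [  -  97,  -  81 ,  -  71,  -  66.16,  -  49, 63/5,24 , 39, 89, 95] 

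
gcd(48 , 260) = 4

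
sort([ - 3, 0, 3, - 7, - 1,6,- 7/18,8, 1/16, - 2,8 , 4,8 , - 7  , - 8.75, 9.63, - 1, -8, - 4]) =[ - 8.75,  -  8 ,- 7, - 7, - 4, - 3, - 2 , - 1,-1, - 7/18, 0 , 1/16, 3, 4,6,8, 8, 8, 9.63]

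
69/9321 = 23/3107 = 0.01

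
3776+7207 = 10983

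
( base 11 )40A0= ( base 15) 1924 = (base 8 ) 12472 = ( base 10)5434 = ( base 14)1da2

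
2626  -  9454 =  - 6828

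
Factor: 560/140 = 2^2 = 4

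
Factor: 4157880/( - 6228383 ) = -2^3*3^1 * 5^1*7^( - 1)*34649^1*889769^( - 1)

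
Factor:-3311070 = - 2^1*3^1*5^1*7^1*15767^1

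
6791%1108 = 143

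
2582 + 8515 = 11097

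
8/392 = 1/49 = 0.02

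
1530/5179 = 1530/5179= 0.30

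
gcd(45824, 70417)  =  1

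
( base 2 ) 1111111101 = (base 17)391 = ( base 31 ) 11T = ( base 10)1021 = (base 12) 711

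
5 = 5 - 0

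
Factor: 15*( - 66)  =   - 2^1 *3^2*5^1*11^1= - 990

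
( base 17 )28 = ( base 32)1a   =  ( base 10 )42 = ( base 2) 101010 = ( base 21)20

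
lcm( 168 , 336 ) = 336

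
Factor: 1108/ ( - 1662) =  -2/3 = - 2^1 * 3^( - 1)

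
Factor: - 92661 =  - 3^1 * 67^1*461^1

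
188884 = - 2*( - 94442 )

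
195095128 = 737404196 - 542309068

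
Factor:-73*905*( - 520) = 34353800 = 2^3*5^2*13^1*73^1 * 181^1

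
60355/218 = 276+187/218 = 276.86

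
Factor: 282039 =3^1*41^1*2293^1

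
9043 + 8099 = 17142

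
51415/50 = 1028 +3/10=1028.30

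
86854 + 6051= 92905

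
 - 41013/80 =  -41013/80=   -  512.66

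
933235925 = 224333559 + 708902366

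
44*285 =12540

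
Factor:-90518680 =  - 2^3 * 5^1 * 7^2 * 46183^1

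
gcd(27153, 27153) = 27153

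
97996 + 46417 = 144413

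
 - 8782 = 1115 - 9897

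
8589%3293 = 2003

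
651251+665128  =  1316379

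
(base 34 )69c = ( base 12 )4246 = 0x1C56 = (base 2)1110001010110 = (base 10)7254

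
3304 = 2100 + 1204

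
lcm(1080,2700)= 5400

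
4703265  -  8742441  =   - 4039176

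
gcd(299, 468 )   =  13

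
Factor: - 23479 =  - 53^1*443^1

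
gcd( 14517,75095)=1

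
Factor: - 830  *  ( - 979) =2^1 * 5^1*11^1*83^1 * 89^1 = 812570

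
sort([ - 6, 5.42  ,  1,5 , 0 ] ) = [ - 6, 0,1, 5 , 5.42]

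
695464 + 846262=1541726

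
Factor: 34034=2^1 * 7^1*11^1*13^1*17^1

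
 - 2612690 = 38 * (- 68755) 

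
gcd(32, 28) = 4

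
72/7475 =72/7475  =  0.01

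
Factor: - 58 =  - 2^1*29^1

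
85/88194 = 85/88194 = 0.00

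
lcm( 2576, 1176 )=54096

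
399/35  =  57/5=11.40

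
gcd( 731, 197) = 1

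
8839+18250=27089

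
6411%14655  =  6411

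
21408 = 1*21408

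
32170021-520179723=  - 488009702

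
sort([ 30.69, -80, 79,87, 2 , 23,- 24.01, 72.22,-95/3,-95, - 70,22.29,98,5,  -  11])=[ - 95, - 80, - 70,-95/3, - 24.01, - 11 , 2 , 5 , 22.29,23, 30.69, 72.22,79,87,98]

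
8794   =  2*4397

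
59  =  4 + 55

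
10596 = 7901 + 2695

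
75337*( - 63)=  - 4746231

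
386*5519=2130334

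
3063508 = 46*66598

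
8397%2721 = 234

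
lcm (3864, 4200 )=96600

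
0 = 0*737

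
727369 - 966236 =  - 238867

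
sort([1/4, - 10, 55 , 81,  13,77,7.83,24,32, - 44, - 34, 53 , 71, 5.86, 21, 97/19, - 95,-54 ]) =[ - 95, -54, - 44, - 34,-10, 1/4, 97/19,5.86,7.83,13, 21, 24, 32, 53,55, 71, 77,81 ]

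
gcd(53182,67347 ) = 1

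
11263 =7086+4177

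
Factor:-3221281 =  - 7^1*137^1*3359^1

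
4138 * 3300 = 13655400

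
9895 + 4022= 13917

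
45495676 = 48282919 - 2787243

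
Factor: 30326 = 2^1*59^1*257^1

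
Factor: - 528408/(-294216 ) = 3^1*13^( - 1 )*23^( -1)*179^1=537/299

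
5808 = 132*44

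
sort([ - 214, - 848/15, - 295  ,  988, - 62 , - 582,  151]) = [ - 582, - 295, - 214, - 62, - 848/15, 151, 988]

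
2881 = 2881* 1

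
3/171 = 1/57 = 0.02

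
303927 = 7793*39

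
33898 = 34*997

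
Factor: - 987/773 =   -  3^1 * 7^1 * 47^1*773^(-1 )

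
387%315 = 72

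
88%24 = 16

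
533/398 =1 + 135/398 = 1.34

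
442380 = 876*505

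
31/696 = 31/696=0.04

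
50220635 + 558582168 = 608802803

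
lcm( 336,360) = 5040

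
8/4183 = 8/4183 = 0.00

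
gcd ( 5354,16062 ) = 5354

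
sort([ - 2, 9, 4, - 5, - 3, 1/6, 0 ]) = [ - 5, - 3, - 2,0, 1/6, 4, 9]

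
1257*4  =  5028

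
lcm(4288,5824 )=390208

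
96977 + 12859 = 109836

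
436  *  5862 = 2555832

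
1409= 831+578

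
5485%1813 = 46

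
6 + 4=10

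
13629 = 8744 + 4885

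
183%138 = 45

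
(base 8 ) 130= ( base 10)88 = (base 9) 107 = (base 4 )1120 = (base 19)4C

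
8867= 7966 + 901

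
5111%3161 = 1950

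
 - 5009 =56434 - 61443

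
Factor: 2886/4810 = 3/5 = 3^1*5^ (-1) 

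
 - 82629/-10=8262+ 9/10 = 8262.90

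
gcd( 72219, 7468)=1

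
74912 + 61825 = 136737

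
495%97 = 10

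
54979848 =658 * 83556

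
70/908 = 35/454  =  0.08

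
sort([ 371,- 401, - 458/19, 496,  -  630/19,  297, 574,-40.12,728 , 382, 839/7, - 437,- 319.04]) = [  -  437, - 401, - 319.04, - 40.12,-630/19, - 458/19,839/7 , 297, 371, 382,496, 574, 728 ] 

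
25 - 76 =-51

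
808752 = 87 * 9296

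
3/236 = 3/236= 0.01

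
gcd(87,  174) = 87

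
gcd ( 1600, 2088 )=8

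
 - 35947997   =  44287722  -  80235719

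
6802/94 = 3401/47 = 72.36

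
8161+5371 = 13532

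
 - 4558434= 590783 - 5149217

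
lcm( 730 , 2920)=2920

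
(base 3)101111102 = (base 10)7652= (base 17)1982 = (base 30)8f2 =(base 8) 16744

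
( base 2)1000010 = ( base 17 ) 3F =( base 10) 66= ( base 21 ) 33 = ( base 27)2C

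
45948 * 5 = 229740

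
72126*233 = 16805358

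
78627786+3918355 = 82546141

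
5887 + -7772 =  - 1885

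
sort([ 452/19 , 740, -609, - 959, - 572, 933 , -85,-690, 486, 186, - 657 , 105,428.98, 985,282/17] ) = [- 959,-690, - 657, - 609,-572, - 85, 282/17,  452/19, 105, 186,428.98,486,740, 933, 985]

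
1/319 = 1/319=0.00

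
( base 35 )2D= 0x53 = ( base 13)65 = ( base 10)83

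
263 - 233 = 30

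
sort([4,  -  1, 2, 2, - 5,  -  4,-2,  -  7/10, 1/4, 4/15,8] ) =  [ - 5,-4,  -  2, - 1 ,-7/10  ,  1/4,  4/15 , 2, 2,4,8 ]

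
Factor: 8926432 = 2^5*29^1*9619^1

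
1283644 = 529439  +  754205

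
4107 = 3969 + 138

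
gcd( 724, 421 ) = 1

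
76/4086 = 38/2043=0.02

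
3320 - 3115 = 205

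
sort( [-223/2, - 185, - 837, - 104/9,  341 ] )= [ - 837, - 185,-223/2, - 104/9,341] 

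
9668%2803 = 1259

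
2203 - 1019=1184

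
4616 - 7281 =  - 2665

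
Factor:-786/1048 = -3/4  =  - 2^( - 2)*3^1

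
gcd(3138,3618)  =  6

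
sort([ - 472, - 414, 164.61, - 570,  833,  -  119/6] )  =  [ - 570, - 472, - 414, - 119/6, 164.61,833]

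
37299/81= 12433/27=460.48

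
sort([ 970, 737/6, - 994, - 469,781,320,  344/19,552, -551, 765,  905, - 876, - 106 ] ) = [ - 994 , - 876,- 551,-469, - 106,  344/19,737/6, 320,552, 765,781, 905, 970]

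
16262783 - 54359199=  - 38096416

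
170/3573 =170/3573 =0.05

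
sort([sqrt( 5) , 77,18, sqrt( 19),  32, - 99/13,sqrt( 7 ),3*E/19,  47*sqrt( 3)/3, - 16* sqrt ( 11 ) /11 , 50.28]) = [ - 99/13, - 16*sqrt(11)/11,3*E/19,  sqrt( 5 ),sqrt(7),sqrt( 19),18, 47* sqrt( 3)/3,32, 50.28,77]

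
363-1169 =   -  806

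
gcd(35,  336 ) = 7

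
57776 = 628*92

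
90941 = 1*90941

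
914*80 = 73120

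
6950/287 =24 + 62/287 = 24.22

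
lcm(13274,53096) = 53096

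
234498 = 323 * 726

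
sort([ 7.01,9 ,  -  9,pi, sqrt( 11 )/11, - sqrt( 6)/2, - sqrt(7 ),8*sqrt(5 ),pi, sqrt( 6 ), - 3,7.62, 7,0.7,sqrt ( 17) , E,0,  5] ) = [ - 9, - 3, - sqrt( 7), - sqrt(6) /2, 0,sqrt( 11 )/11,0.7 , sqrt(6 ),E,  pi, pi,sqrt(17 ), 5,7, 7.01, 7.62,9,8* sqrt (5 ) ] 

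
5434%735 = 289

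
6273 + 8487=14760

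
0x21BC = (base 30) 9HQ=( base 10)8636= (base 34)7G0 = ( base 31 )8UI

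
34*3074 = 104516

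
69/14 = 4 + 13/14 = 4.93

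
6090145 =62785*97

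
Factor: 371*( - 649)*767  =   - 184677493 = - 7^1*11^1*13^1*53^1*59^2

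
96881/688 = 96881/688 = 140.82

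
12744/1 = 12744 = 12744.00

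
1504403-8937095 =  - 7432692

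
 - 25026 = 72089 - 97115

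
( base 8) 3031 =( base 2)11000011001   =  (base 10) 1561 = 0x619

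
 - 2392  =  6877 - 9269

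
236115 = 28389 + 207726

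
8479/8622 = 8479/8622 = 0.98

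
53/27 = 53/27 = 1.96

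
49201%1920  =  1201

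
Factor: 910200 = 2^3 * 3^1*5^2*37^1*41^1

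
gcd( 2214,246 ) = 246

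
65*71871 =4671615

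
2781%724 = 609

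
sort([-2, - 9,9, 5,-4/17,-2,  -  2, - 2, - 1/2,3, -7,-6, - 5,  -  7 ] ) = [ - 9, - 7 , - 7, - 6 , - 5,  -  2, - 2,-2,- 2, - 1/2,  -  4/17, 3,5,9 ]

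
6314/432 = 14 +133/216 = 14.62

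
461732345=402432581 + 59299764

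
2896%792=520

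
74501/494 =74501/494 = 150.81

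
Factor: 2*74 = 2^2*37^1 = 148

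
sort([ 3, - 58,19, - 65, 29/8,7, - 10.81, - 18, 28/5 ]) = [  -  65, - 58,-18 , - 10.81, 3, 29/8, 28/5,  7,19] 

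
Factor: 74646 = 2^1*3^2*11^1  *  13^1*29^1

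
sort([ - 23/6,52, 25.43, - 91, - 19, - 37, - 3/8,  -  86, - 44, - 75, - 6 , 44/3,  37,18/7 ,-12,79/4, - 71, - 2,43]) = [ - 91, - 86, - 75, - 71, - 44, - 37,-19, - 12, - 6, - 23/6, - 2 , - 3/8, 18/7,44/3,79/4,25.43,37,43, 52 ] 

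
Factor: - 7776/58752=  -  2^( - 2 ) *3^2*17^ ( - 1) = - 9/68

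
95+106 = 201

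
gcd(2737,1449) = 161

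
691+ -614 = 77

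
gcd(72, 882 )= 18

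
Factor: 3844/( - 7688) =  - 2^( - 1) =- 1/2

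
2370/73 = 32 + 34/73 = 32.47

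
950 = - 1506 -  - 2456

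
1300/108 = 12+1/27 = 12.04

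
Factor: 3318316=2^2 * 79^1*10501^1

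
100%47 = 6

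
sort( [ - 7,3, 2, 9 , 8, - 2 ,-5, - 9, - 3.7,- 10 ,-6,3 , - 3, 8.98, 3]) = [-10, - 9,-7, - 6,-5,- 3.7 , - 3 , - 2 , 2, 3, 3  ,  3, 8,8.98, 9 ]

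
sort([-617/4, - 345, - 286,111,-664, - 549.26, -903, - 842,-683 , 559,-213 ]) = [ - 903,-842, - 683, - 664, - 549.26 , - 345,  -  286, - 213,-617/4,111,559] 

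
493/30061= 493/30061 = 0.02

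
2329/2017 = 2329/2017 = 1.15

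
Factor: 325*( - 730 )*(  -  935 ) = 2^1*5^4* 11^1*13^1*17^1*73^1  =  221828750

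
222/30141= 74/10047 = 0.01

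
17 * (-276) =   -  4692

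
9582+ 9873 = 19455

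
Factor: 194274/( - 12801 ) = -258/17 = -2^1*3^1*17^(-1)*43^1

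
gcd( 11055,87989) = 11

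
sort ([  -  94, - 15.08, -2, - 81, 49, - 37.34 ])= [ - 94, - 81,-37.34, -15.08 ,- 2, 49]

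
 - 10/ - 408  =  5/204 = 0.02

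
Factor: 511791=3^1*7^1*24371^1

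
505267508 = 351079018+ 154188490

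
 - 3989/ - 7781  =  3989/7781  =  0.51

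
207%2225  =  207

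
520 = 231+289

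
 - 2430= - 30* 81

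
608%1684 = 608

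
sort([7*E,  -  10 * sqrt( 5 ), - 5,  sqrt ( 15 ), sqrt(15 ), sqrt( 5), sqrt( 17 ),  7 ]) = [ - 10 * sqrt( 5), - 5, sqrt( 5),  sqrt( 15 ),sqrt( 15 ), sqrt( 17 ),7, 7*E] 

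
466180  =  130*3586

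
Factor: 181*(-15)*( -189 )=513135 = 3^4 * 5^1*7^1*181^1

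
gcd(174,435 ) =87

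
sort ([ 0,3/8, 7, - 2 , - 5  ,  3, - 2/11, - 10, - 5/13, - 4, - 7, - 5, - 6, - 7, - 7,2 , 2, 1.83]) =[ -10, - 7, - 7, - 7, - 6, - 5 , - 5, - 4,- 2, - 5/13, - 2/11 , 0,3/8,1.83,2,2, 3,7] 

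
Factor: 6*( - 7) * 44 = - 1848  =  - 2^3*3^1*7^1*11^1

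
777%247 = 36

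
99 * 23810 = 2357190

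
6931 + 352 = 7283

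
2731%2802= 2731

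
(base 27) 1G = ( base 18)27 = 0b101011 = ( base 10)43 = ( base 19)25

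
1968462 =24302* 81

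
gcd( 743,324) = 1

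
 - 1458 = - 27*54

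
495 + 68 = 563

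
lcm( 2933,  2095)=14665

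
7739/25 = 309 + 14/25 = 309.56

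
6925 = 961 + 5964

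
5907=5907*1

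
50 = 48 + 2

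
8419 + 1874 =10293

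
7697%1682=969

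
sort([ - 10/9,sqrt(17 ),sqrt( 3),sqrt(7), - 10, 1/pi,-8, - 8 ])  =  [ - 10, -8,  -  8, - 10/9, 1/pi,sqrt(3 ),sqrt(7),sqrt(17 ) ]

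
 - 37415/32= - 1170 + 25/32 = - 1169.22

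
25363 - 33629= - 8266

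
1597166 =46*34721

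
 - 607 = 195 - 802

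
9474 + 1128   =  10602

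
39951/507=78+ 135/169=78.80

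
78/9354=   13/1559 = 0.01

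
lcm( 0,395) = 0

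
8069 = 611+7458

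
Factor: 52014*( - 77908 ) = - 2^3*3^1 * 8669^1*19477^1 = - 4052306712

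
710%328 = 54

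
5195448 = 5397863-202415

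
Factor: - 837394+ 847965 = 10571 = 11^1*31^2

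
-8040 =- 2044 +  - 5996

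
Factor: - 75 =  -  3^1 * 5^2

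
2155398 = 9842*219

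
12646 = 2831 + 9815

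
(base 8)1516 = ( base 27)149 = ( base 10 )846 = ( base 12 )5A6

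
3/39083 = 3/39083 = 0.00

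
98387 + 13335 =111722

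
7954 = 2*3977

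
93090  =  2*46545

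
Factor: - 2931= - 3^1*977^1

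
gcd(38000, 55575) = 475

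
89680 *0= 0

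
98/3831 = 98/3831 = 0.03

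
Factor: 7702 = 2^1*3851^1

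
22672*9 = 204048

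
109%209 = 109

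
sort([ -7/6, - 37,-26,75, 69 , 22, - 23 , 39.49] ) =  [ - 37 , - 26,- 23, - 7/6,22,39.49,69, 75]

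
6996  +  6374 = 13370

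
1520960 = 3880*392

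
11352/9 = 3784/3 = 1261.33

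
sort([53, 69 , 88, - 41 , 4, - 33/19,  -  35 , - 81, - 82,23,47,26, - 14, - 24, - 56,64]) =[ - 82, - 81, - 56,  -  41, - 35, - 24, - 14,  -  33/19, 4,23, 26,47,  53,  64,69,88] 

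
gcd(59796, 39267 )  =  9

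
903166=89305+813861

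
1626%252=114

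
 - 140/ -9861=140/9861  =  0.01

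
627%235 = 157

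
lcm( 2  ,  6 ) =6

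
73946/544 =135+253/272 = 135.93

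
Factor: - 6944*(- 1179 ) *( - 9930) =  - 2^6*3^3*5^1*7^1 * 31^1* 131^1*331^1 = - 81296671680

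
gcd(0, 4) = 4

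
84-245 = -161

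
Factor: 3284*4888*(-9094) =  - 2^6*13^1 * 47^1 *821^1*  4547^1 = - 145978634048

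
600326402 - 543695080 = 56631322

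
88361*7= 618527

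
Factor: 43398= 2^1 * 3^2*2411^1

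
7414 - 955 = 6459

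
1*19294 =19294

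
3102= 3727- 625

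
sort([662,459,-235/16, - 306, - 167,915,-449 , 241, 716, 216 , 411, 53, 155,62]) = [ - 449 ,-306, - 167, - 235/16, 53,62,  155, 216, 241,411,459,662,  716, 915]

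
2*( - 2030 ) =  - 4060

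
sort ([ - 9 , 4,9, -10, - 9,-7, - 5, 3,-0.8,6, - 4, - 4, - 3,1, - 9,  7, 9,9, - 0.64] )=[ - 10, - 9, - 9, - 9, -7, - 5, - 4, - 4, - 3, - 0.8,-0.64, 1,  3,4 , 6,  7  ,  9, 9 , 9]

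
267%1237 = 267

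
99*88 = 8712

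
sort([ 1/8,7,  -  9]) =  [ - 9,1/8 , 7]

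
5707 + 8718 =14425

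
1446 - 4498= - 3052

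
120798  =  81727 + 39071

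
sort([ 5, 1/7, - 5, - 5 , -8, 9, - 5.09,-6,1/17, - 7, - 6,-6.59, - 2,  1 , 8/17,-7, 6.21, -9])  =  [-9,-8,-7, -7,  -  6.59,- 6, - 6,-5.09, - 5,-5, - 2, 1/17, 1/7,8/17,1, 5,  6.21,9]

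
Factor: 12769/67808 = 2^( - 5 )*13^( - 1) * 113^2*163^(- 1 )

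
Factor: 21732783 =3^1 * 17^1 * 359^1*1187^1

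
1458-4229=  - 2771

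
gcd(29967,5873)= 7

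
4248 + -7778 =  - 3530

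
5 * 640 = 3200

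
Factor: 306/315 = 34/35 = 2^1*5^ ( -1)*7^( - 1 )*17^1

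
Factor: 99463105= 5^1*7^1*2841803^1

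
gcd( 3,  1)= 1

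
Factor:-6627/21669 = -2209/7223= - 31^( - 1 )*47^2*233^( - 1 )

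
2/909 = 2/909 =0.00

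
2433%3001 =2433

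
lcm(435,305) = 26535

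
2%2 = 0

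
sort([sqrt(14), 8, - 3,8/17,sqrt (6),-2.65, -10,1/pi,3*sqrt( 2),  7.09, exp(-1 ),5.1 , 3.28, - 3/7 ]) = [ - 10, - 3,-2.65, - 3/7,  1/pi,exp (- 1),  8/17,sqrt (6 ),  3.28, sqrt(14),3 * sqrt(2 ),  5.1,  7.09,8 ]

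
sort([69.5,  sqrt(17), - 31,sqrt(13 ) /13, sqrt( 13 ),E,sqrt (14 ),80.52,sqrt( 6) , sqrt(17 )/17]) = [-31,  sqrt (17) /17,sqrt( 13 ) /13, sqrt(6),E, sqrt( 13 ),sqrt(14),sqrt( 17), 69.5,80.52 ]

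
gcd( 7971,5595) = 3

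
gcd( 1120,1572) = 4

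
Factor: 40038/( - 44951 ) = -2^1*3^1*79^(-1 )* 569^ ( - 1 )*6673^1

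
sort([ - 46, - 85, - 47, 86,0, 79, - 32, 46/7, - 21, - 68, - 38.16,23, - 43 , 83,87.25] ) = [-85, - 68, - 47, - 46, - 43, - 38.16,  -  32,-21,0,46/7,23,79, 83, 86,87.25 ] 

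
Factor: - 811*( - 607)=607^1  *  811^1= 492277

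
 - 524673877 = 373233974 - 897907851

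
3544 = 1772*2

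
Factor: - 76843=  - 13^1*23^1*257^1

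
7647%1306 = 1117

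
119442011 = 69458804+49983207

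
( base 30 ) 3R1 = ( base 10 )3511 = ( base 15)1091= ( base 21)7k4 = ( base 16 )db7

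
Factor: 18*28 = 504 = 2^3*3^2 *7^1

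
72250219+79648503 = 151898722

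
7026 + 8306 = 15332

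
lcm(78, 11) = 858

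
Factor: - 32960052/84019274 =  - 16480026/42009637=- 2^1*3^2 * 101^(-1)*415937^(-1)*915557^1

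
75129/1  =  75129 = 75129.00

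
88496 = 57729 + 30767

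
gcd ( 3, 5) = 1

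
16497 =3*5499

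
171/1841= 171/1841 =0.09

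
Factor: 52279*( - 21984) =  -1149301536 = - 2^5 * 3^1*23^1*229^1*2273^1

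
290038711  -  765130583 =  - 475091872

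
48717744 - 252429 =48465315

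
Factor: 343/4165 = 7/85 = 5^( - 1)*7^1*17^(  -  1 ) 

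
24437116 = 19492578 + 4944538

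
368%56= 32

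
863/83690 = 863/83690 = 0.01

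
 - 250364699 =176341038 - 426705737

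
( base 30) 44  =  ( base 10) 124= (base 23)59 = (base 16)7C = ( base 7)235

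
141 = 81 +60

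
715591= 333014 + 382577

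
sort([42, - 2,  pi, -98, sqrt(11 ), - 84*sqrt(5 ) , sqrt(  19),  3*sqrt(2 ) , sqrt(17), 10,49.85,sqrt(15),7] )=[ - 84  *  sqrt(5 ), - 98  , - 2, pi , sqrt( 11),sqrt(15) , sqrt(17 )  ,  3 * sqrt(2), sqrt( 19 ), 7,10,42,49.85 ] 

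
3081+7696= 10777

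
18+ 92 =110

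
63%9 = 0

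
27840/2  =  13920 = 13920.00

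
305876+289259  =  595135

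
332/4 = 83 = 83.00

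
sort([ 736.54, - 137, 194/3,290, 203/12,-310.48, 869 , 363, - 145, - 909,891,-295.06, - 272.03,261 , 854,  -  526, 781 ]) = [ - 909, - 526,-310.48, - 295.06,-272.03, - 145,-137 , 203/12,  194/3,261,290,363, 736.54,  781, 854, 869, 891]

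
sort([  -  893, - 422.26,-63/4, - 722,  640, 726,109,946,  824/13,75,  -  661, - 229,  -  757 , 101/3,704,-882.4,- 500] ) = [ - 893,- 882.4, - 757 ,-722, - 661 ,-500, - 422.26,  -  229, - 63/4,  101/3,824/13,75,109,  640, 704, 726,  946 ]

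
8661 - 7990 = 671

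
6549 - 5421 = 1128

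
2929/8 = 2929/8 = 366.12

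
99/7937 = 99/7937 = 0.01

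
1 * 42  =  42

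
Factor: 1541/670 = 23/10 = 2^(- 1)*5^( - 1)*23^1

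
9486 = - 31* ( - 306) 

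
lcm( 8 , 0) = 0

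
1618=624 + 994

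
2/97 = 2/97 = 0.02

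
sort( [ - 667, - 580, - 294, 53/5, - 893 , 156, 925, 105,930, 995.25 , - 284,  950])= [ - 893,-667, - 580, - 294,- 284, 53/5,105,156, 925, 930, 950, 995.25] 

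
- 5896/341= - 18 + 22/31 = - 17.29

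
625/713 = 625/713 = 0.88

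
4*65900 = 263600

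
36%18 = 0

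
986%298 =92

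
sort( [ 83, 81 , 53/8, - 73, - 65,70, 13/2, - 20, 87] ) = [- 73, - 65, - 20,  13/2,53/8, 70,81, 83,87]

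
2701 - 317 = 2384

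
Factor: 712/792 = 89/99 = 3^( - 2)*11^( - 1)*89^1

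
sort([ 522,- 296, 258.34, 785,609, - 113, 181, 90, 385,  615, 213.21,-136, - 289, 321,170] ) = [ - 296,  -  289,-136,  -  113,90,170  ,  181, 213.21, 258.34, 321, 385,522, 609, 615,785]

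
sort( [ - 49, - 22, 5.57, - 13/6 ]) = [ - 49, - 22, - 13/6,  5.57] 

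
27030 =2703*10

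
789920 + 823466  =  1613386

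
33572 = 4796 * 7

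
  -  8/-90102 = 4/45051 = 0.00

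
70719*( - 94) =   -  6647586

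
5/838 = 5/838=0.01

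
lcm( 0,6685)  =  0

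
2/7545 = 2/7545 = 0.00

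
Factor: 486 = 2^1*3^5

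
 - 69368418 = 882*( - 78649) 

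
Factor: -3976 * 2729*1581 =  - 17154646824 = - 2^3*3^1*7^1 * 17^1 *31^1*71^1 * 2729^1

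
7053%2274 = 231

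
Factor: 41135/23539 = 5^1*19^1*433^1*23539^( - 1 ) 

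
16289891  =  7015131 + 9274760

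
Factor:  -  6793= - 6793^1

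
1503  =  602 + 901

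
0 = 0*584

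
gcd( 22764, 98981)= 1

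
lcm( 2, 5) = 10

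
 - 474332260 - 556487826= - 1030820086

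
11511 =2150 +9361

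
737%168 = 65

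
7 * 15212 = 106484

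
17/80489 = 17/80489  =  0.00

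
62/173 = 62/173 = 0.36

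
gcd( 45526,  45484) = 2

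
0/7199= 0 =0.00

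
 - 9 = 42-51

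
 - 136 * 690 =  - 93840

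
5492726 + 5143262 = 10635988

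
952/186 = 476/93 = 5.12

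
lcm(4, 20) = 20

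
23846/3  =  7948 + 2/3 =7948.67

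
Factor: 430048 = 2^5*89^1*151^1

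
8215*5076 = 41699340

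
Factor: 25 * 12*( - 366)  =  -109800= - 2^3*3^2*5^2*61^1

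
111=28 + 83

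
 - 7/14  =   - 1/2 = - 0.50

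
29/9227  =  29/9227 = 0.00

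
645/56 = 11 + 29/56 =11.52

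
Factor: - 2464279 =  -2464279^1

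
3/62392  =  3/62392 = 0.00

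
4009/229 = 4009/229 = 17.51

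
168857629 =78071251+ 90786378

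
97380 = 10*9738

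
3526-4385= - 859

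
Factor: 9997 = 13^1 * 769^1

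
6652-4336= 2316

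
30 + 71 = 101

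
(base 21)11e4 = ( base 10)10000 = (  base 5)310000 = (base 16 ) 2710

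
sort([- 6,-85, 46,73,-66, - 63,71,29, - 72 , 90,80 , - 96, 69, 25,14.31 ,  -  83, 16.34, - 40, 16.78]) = [ - 96, - 85, - 83,-72,-66, - 63, - 40, - 6, 14.31, 16.34,16.78,25,29, 46,69, 71, 73,80,90 ]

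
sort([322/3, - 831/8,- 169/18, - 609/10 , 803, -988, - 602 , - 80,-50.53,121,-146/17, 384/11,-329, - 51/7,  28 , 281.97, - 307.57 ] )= [ - 988 , - 602, - 329, - 307.57, - 831/8,-80, - 609/10, - 50.53 , - 169/18, - 146/17 , - 51/7 , 28 , 384/11 , 322/3,121, 281.97, 803]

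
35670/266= 134 + 13/133 = 134.10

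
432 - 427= 5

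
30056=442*68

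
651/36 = 217/12 = 18.08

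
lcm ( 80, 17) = 1360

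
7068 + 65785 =72853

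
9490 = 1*9490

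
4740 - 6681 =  - 1941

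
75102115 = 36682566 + 38419549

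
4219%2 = 1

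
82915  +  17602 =100517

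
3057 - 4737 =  - 1680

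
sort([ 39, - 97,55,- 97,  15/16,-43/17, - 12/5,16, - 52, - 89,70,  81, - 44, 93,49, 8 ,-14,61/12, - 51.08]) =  [- 97,-97, - 89, - 52, - 51.08, - 44, - 14,-43/17,-12/5,15/16,61/12, 8,16,39,49,55,70,81 , 93] 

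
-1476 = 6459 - 7935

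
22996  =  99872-76876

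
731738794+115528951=847267745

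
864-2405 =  - 1541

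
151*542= 81842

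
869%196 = 85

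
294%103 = 88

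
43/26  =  1+ 17/26 =1.65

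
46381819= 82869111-36487292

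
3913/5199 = 3913/5199 = 0.75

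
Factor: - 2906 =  - 2^1 * 1453^1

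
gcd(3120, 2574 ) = 78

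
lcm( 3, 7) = 21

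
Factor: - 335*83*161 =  - 4476605 = - 5^1*7^1*23^1*67^1 * 83^1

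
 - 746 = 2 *( - 373) 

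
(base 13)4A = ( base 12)52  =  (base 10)62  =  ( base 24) 2e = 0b111110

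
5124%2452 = 220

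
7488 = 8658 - 1170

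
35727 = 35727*1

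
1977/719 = 2+539/719 = 2.75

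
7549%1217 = 247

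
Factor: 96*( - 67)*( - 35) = 225120 = 2^5 *3^1*5^1 * 7^1*67^1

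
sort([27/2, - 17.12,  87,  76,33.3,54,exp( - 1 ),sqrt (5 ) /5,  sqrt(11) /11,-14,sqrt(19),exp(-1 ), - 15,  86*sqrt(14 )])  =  [ - 17.12 , - 15, - 14,  sqrt( 11 ) /11 , exp( - 1 ), exp( - 1), sqrt(5) /5,  sqrt( 19),27/2 , 33.3,54,  76, 87,86*sqrt(14) ]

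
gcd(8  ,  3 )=1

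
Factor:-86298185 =-5^1*23^1*750419^1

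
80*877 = 70160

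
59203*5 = 296015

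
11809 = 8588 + 3221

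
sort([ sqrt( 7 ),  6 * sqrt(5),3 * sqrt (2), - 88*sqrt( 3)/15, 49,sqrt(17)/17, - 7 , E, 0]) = [ - 88*sqrt (3 ) /15, - 7, 0 , sqrt(17)/17,sqrt(7),E,3*sqrt( 2),  6*sqrt(5),49 ]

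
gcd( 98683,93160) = 1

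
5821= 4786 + 1035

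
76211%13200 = 10211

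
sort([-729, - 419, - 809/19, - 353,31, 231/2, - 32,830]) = [ - 729, - 419, - 353, - 809/19, - 32, 31, 231/2, 830 ] 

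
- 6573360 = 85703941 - 92277301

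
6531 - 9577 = - 3046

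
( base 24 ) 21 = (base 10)49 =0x31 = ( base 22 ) 25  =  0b110001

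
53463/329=53463/329 = 162.50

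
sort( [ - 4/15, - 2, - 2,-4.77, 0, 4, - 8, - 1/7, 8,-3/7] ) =[-8, - 4.77, - 2,-2,-3/7,-4/15 ,-1/7, 0,4, 8 ]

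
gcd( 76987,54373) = 1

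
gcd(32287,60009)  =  83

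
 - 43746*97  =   - 4243362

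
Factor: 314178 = 2^1*3^1*52363^1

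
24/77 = 24/77 = 0.31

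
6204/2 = 3102 = 3102.00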